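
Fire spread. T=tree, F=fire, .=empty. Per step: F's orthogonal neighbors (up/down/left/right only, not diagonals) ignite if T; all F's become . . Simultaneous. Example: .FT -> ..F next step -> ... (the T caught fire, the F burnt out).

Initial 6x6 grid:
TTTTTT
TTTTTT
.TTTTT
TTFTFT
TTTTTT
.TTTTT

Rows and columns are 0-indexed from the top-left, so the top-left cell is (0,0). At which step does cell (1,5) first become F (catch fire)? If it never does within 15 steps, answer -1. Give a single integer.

Step 1: cell (1,5)='T' (+7 fires, +2 burnt)
Step 2: cell (1,5)='T' (+11 fires, +7 burnt)
Step 3: cell (1,5)='F' (+9 fires, +11 burnt)
  -> target ignites at step 3
Step 4: cell (1,5)='.' (+4 fires, +9 burnt)
Step 5: cell (1,5)='.' (+1 fires, +4 burnt)
Step 6: cell (1,5)='.' (+0 fires, +1 burnt)
  fire out at step 6

3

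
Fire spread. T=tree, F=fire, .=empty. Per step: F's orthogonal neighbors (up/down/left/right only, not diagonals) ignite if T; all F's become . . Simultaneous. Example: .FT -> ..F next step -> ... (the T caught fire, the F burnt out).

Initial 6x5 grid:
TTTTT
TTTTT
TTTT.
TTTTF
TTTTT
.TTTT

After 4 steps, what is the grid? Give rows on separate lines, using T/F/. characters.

Step 1: 2 trees catch fire, 1 burn out
  TTTTT
  TTTTT
  TTTT.
  TTTF.
  TTTTF
  .TTTT
Step 2: 4 trees catch fire, 2 burn out
  TTTTT
  TTTTT
  TTTF.
  TTF..
  TTTF.
  .TTTF
Step 3: 5 trees catch fire, 4 burn out
  TTTTT
  TTTFT
  TTF..
  TF...
  TTF..
  .TTF.
Step 4: 7 trees catch fire, 5 burn out
  TTTFT
  TTF.F
  TF...
  F....
  TF...
  .TF..

TTTFT
TTF.F
TF...
F....
TF...
.TF..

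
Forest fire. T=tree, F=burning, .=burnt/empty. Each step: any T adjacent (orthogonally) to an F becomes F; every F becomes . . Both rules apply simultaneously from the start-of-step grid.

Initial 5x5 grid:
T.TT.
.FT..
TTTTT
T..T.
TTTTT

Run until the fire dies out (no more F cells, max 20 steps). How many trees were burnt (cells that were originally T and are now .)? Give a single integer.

Step 1: +2 fires, +1 burnt (F count now 2)
Step 2: +3 fires, +2 burnt (F count now 3)
Step 3: +3 fires, +3 burnt (F count now 3)
Step 4: +3 fires, +3 burnt (F count now 3)
Step 5: +2 fires, +3 burnt (F count now 2)
Step 6: +2 fires, +2 burnt (F count now 2)
Step 7: +0 fires, +2 burnt (F count now 0)
Fire out after step 7
Initially T: 16, now '.': 24
Total burnt (originally-T cells now '.'): 15

Answer: 15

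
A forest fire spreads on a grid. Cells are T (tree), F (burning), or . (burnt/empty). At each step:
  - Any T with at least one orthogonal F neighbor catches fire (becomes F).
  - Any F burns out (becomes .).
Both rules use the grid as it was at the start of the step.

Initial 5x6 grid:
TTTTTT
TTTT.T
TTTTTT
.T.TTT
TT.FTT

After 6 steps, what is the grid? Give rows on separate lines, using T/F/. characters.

Step 1: 2 trees catch fire, 1 burn out
  TTTTTT
  TTTT.T
  TTTTTT
  .T.FTT
  TT..FT
Step 2: 3 trees catch fire, 2 burn out
  TTTTTT
  TTTT.T
  TTTFTT
  .T..FT
  TT...F
Step 3: 4 trees catch fire, 3 burn out
  TTTTTT
  TTTF.T
  TTF.FT
  .T...F
  TT....
Step 4: 4 trees catch fire, 4 burn out
  TTTFTT
  TTF..T
  TF...F
  .T....
  TT....
Step 5: 6 trees catch fire, 4 burn out
  TTF.FT
  TF...F
  F.....
  .F....
  TT....
Step 6: 4 trees catch fire, 6 burn out
  TF...F
  F.....
  ......
  ......
  TF....

TF...F
F.....
......
......
TF....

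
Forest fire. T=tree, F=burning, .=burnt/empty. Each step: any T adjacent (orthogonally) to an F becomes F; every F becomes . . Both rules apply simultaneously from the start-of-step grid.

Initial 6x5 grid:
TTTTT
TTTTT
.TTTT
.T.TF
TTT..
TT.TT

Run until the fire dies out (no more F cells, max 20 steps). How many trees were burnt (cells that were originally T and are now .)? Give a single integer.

Step 1: +2 fires, +1 burnt (F count now 2)
Step 2: +2 fires, +2 burnt (F count now 2)
Step 3: +3 fires, +2 burnt (F count now 3)
Step 4: +3 fires, +3 burnt (F count now 3)
Step 5: +3 fires, +3 burnt (F count now 3)
Step 6: +3 fires, +3 burnt (F count now 3)
Step 7: +4 fires, +3 burnt (F count now 4)
Step 8: +1 fires, +4 burnt (F count now 1)
Step 9: +0 fires, +1 burnt (F count now 0)
Fire out after step 9
Initially T: 23, now '.': 28
Total burnt (originally-T cells now '.'): 21

Answer: 21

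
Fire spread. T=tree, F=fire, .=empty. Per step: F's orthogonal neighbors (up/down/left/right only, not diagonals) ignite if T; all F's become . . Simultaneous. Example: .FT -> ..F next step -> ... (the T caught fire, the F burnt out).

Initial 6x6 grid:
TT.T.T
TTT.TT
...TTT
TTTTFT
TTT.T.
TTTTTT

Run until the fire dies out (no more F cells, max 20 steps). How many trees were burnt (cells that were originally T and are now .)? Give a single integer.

Step 1: +4 fires, +1 burnt (F count now 4)
Step 2: +5 fires, +4 burnt (F count now 5)
Step 3: +5 fires, +5 burnt (F count now 5)
Step 4: +4 fires, +5 burnt (F count now 4)
Step 5: +2 fires, +4 burnt (F count now 2)
Step 6: +1 fires, +2 burnt (F count now 1)
Step 7: +0 fires, +1 burnt (F count now 0)
Fire out after step 7
Initially T: 27, now '.': 30
Total burnt (originally-T cells now '.'): 21

Answer: 21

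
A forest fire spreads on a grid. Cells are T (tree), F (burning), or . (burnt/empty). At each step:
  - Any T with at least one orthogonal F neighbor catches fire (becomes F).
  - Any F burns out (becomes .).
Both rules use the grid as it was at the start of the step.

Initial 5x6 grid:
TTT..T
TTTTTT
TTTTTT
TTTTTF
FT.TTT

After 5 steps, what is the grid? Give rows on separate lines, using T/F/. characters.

Step 1: 5 trees catch fire, 2 burn out
  TTT..T
  TTTTTT
  TTTTTF
  FTTTF.
  .F.TTF
Step 2: 6 trees catch fire, 5 burn out
  TTT..T
  TTTTTF
  FTTTF.
  .FTF..
  ...TF.
Step 3: 7 trees catch fire, 6 burn out
  TTT..F
  FTTTF.
  .FTF..
  ..F...
  ...F..
Step 4: 4 trees catch fire, 7 burn out
  FTT...
  .FTF..
  ..F...
  ......
  ......
Step 5: 2 trees catch fire, 4 burn out
  .FT...
  ..F...
  ......
  ......
  ......

.FT...
..F...
......
......
......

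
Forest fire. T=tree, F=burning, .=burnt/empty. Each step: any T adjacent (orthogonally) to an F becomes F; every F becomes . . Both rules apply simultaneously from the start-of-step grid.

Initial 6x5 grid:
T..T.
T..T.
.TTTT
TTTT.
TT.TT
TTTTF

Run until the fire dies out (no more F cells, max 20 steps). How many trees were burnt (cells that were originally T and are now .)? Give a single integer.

Answer: 18

Derivation:
Step 1: +2 fires, +1 burnt (F count now 2)
Step 2: +2 fires, +2 burnt (F count now 2)
Step 3: +2 fires, +2 burnt (F count now 2)
Step 4: +4 fires, +2 burnt (F count now 4)
Step 5: +5 fires, +4 burnt (F count now 5)
Step 6: +3 fires, +5 burnt (F count now 3)
Step 7: +0 fires, +3 burnt (F count now 0)
Fire out after step 7
Initially T: 20, now '.': 28
Total burnt (originally-T cells now '.'): 18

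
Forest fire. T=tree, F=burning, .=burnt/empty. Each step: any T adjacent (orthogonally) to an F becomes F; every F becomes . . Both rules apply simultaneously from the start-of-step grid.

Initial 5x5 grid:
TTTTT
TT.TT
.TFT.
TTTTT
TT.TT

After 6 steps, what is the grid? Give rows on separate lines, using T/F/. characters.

Step 1: 3 trees catch fire, 1 burn out
  TTTTT
  TT.TT
  .F.F.
  TTFTT
  TT.TT
Step 2: 4 trees catch fire, 3 burn out
  TTTTT
  TF.FT
  .....
  TF.FT
  TT.TT
Step 3: 8 trees catch fire, 4 burn out
  TFTFT
  F...F
  .....
  F...F
  TF.FT
Step 4: 5 trees catch fire, 8 burn out
  F.F.F
  .....
  .....
  .....
  F...F
Step 5: 0 trees catch fire, 5 burn out
  .....
  .....
  .....
  .....
  .....
Step 6: 0 trees catch fire, 0 burn out
  .....
  .....
  .....
  .....
  .....

.....
.....
.....
.....
.....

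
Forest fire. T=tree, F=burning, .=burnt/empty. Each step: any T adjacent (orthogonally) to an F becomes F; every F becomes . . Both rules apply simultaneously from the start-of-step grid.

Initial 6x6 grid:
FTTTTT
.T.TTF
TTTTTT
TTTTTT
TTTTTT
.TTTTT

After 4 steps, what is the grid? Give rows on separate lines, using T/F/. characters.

Step 1: 4 trees catch fire, 2 burn out
  .FTTTF
  .T.TF.
  TTTTTF
  TTTTTT
  TTTTTT
  .TTTTT
Step 2: 6 trees catch fire, 4 burn out
  ..FTF.
  .F.F..
  TTTTF.
  TTTTTF
  TTTTTT
  .TTTTT
Step 3: 5 trees catch fire, 6 burn out
  ...F..
  ......
  TFTF..
  TTTTF.
  TTTTTF
  .TTTTT
Step 4: 6 trees catch fire, 5 burn out
  ......
  ......
  F.F...
  TFTF..
  TTTTF.
  .TTTTF

......
......
F.F...
TFTF..
TTTTF.
.TTTTF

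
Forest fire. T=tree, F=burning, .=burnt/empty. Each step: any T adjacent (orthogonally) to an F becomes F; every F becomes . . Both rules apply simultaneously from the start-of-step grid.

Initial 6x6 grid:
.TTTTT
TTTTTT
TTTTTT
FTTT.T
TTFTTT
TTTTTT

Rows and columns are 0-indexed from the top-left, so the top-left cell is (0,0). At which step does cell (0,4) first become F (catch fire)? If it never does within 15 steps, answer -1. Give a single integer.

Step 1: cell (0,4)='T' (+7 fires, +2 burnt)
Step 2: cell (0,4)='T' (+8 fires, +7 burnt)
Step 3: cell (0,4)='T' (+5 fires, +8 burnt)
Step 4: cell (0,4)='T' (+6 fires, +5 burnt)
Step 5: cell (0,4)='T' (+3 fires, +6 burnt)
Step 6: cell (0,4)='F' (+2 fires, +3 burnt)
  -> target ignites at step 6
Step 7: cell (0,4)='.' (+1 fires, +2 burnt)
Step 8: cell (0,4)='.' (+0 fires, +1 burnt)
  fire out at step 8

6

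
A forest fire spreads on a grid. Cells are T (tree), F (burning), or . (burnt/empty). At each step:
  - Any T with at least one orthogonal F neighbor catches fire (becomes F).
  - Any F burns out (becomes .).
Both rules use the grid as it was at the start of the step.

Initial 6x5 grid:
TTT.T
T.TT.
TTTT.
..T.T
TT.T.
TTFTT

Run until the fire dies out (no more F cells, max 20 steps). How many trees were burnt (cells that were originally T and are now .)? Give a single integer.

Answer: 7

Derivation:
Step 1: +2 fires, +1 burnt (F count now 2)
Step 2: +4 fires, +2 burnt (F count now 4)
Step 3: +1 fires, +4 burnt (F count now 1)
Step 4: +0 fires, +1 burnt (F count now 0)
Fire out after step 4
Initially T: 20, now '.': 17
Total burnt (originally-T cells now '.'): 7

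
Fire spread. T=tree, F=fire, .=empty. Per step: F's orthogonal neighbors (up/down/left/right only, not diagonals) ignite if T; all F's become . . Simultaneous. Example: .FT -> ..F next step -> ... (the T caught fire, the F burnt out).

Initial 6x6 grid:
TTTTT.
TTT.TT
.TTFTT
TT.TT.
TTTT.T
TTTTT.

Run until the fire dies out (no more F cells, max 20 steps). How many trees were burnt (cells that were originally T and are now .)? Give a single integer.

Answer: 27

Derivation:
Step 1: +3 fires, +1 burnt (F count now 3)
Step 2: +6 fires, +3 burnt (F count now 6)
Step 3: +7 fires, +6 burnt (F count now 7)
Step 4: +7 fires, +7 burnt (F count now 7)
Step 5: +3 fires, +7 burnt (F count now 3)
Step 6: +1 fires, +3 burnt (F count now 1)
Step 7: +0 fires, +1 burnt (F count now 0)
Fire out after step 7
Initially T: 28, now '.': 35
Total burnt (originally-T cells now '.'): 27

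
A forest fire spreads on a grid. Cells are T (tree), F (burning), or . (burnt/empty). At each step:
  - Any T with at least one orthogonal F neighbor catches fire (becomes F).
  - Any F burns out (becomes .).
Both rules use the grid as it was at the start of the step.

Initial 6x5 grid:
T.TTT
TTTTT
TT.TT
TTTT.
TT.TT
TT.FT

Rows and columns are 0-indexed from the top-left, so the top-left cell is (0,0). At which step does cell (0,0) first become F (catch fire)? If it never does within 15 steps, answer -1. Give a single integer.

Step 1: cell (0,0)='T' (+2 fires, +1 burnt)
Step 2: cell (0,0)='T' (+2 fires, +2 burnt)
Step 3: cell (0,0)='T' (+2 fires, +2 burnt)
Step 4: cell (0,0)='T' (+3 fires, +2 burnt)
Step 5: cell (0,0)='T' (+6 fires, +3 burnt)
Step 6: cell (0,0)='T' (+6 fires, +6 burnt)
Step 7: cell (0,0)='T' (+2 fires, +6 burnt)
Step 8: cell (0,0)='F' (+1 fires, +2 burnt)
  -> target ignites at step 8
Step 9: cell (0,0)='.' (+0 fires, +1 burnt)
  fire out at step 9

8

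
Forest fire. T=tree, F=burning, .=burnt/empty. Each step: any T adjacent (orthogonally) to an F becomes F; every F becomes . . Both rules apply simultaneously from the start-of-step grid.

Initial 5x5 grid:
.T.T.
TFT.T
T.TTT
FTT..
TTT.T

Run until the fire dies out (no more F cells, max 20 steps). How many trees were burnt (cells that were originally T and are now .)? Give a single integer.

Answer: 13

Derivation:
Step 1: +6 fires, +2 burnt (F count now 6)
Step 2: +3 fires, +6 burnt (F count now 3)
Step 3: +2 fires, +3 burnt (F count now 2)
Step 4: +1 fires, +2 burnt (F count now 1)
Step 5: +1 fires, +1 burnt (F count now 1)
Step 6: +0 fires, +1 burnt (F count now 0)
Fire out after step 6
Initially T: 15, now '.': 23
Total burnt (originally-T cells now '.'): 13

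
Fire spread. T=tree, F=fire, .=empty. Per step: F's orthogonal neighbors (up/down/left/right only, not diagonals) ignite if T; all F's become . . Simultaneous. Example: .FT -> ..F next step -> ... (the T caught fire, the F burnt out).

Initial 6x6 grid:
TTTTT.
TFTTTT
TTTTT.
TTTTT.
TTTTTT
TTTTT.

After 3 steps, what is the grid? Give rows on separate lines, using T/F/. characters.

Step 1: 4 trees catch fire, 1 burn out
  TFTTT.
  F.FTTT
  TFTTT.
  TTTTT.
  TTTTTT
  TTTTT.
Step 2: 6 trees catch fire, 4 burn out
  F.FTT.
  ...FTT
  F.FTT.
  TFTTT.
  TTTTTT
  TTTTT.
Step 3: 6 trees catch fire, 6 burn out
  ...FT.
  ....FT
  ...FT.
  F.FTT.
  TFTTTT
  TTTTT.

...FT.
....FT
...FT.
F.FTT.
TFTTTT
TTTTT.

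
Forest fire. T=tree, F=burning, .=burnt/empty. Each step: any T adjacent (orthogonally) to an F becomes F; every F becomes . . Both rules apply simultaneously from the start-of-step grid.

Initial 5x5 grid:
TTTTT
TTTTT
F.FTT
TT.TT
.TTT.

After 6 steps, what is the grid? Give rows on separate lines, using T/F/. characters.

Step 1: 4 trees catch fire, 2 burn out
  TTTTT
  FTFTT
  ...FT
  FT.TT
  .TTT.
Step 2: 7 trees catch fire, 4 burn out
  FTFTT
  .F.FT
  ....F
  .F.FT
  .TTT.
Step 3: 6 trees catch fire, 7 burn out
  .F.FT
  ....F
  .....
  ....F
  .FTF.
Step 4: 2 trees catch fire, 6 burn out
  ....F
  .....
  .....
  .....
  ..F..
Step 5: 0 trees catch fire, 2 burn out
  .....
  .....
  .....
  .....
  .....
Step 6: 0 trees catch fire, 0 burn out
  .....
  .....
  .....
  .....
  .....

.....
.....
.....
.....
.....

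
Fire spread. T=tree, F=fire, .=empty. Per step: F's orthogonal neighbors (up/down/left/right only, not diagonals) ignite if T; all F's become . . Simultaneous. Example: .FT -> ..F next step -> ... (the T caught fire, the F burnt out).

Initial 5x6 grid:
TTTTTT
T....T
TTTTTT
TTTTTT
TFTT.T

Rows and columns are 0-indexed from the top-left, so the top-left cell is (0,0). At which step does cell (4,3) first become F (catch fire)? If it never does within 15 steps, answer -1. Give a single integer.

Step 1: cell (4,3)='T' (+3 fires, +1 burnt)
Step 2: cell (4,3)='F' (+4 fires, +3 burnt)
  -> target ignites at step 2
Step 3: cell (4,3)='.' (+3 fires, +4 burnt)
Step 4: cell (4,3)='.' (+3 fires, +3 burnt)
Step 5: cell (4,3)='.' (+3 fires, +3 burnt)
Step 6: cell (4,3)='.' (+3 fires, +3 burnt)
Step 7: cell (4,3)='.' (+2 fires, +3 burnt)
Step 8: cell (4,3)='.' (+2 fires, +2 burnt)
Step 9: cell (4,3)='.' (+1 fires, +2 burnt)
Step 10: cell (4,3)='.' (+0 fires, +1 burnt)
  fire out at step 10

2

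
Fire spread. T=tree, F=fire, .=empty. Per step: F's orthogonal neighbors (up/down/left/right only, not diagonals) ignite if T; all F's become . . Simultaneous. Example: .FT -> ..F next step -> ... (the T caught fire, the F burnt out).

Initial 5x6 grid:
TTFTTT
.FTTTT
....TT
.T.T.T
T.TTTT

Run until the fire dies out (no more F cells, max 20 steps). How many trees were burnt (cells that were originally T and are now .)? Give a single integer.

Step 1: +3 fires, +2 burnt (F count now 3)
Step 2: +3 fires, +3 burnt (F count now 3)
Step 3: +2 fires, +3 burnt (F count now 2)
Step 4: +2 fires, +2 burnt (F count now 2)
Step 5: +1 fires, +2 burnt (F count now 1)
Step 6: +1 fires, +1 burnt (F count now 1)
Step 7: +1 fires, +1 burnt (F count now 1)
Step 8: +1 fires, +1 burnt (F count now 1)
Step 9: +1 fires, +1 burnt (F count now 1)
Step 10: +2 fires, +1 burnt (F count now 2)
Step 11: +0 fires, +2 burnt (F count now 0)
Fire out after step 11
Initially T: 19, now '.': 28
Total burnt (originally-T cells now '.'): 17

Answer: 17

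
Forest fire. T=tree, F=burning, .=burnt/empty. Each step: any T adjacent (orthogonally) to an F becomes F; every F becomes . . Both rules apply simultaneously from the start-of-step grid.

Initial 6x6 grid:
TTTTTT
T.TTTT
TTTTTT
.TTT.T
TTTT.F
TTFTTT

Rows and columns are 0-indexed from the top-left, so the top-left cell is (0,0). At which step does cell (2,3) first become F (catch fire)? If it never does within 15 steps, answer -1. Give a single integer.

Step 1: cell (2,3)='T' (+5 fires, +2 burnt)
Step 2: cell (2,3)='T' (+6 fires, +5 burnt)
Step 3: cell (2,3)='T' (+6 fires, +6 burnt)
Step 4: cell (2,3)='F' (+5 fires, +6 burnt)
  -> target ignites at step 4
Step 5: cell (2,3)='.' (+4 fires, +5 burnt)
Step 6: cell (2,3)='.' (+3 fires, +4 burnt)
Step 7: cell (2,3)='.' (+1 fires, +3 burnt)
Step 8: cell (2,3)='.' (+0 fires, +1 burnt)
  fire out at step 8

4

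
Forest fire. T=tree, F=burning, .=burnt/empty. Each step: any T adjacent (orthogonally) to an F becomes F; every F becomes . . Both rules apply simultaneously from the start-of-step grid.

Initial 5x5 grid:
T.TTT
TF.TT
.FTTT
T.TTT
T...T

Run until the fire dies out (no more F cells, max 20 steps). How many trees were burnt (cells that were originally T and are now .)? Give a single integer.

Step 1: +2 fires, +2 burnt (F count now 2)
Step 2: +3 fires, +2 burnt (F count now 3)
Step 3: +3 fires, +3 burnt (F count now 3)
Step 4: +3 fires, +3 burnt (F count now 3)
Step 5: +3 fires, +3 burnt (F count now 3)
Step 6: +0 fires, +3 burnt (F count now 0)
Fire out after step 6
Initially T: 16, now '.': 23
Total burnt (originally-T cells now '.'): 14

Answer: 14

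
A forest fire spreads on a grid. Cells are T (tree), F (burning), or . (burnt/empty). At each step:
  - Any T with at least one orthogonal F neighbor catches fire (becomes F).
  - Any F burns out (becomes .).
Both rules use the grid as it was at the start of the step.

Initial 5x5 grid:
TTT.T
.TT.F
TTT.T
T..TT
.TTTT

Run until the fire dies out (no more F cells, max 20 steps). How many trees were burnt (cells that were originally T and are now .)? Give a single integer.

Answer: 8

Derivation:
Step 1: +2 fires, +1 burnt (F count now 2)
Step 2: +1 fires, +2 burnt (F count now 1)
Step 3: +2 fires, +1 burnt (F count now 2)
Step 4: +1 fires, +2 burnt (F count now 1)
Step 5: +1 fires, +1 burnt (F count now 1)
Step 6: +1 fires, +1 burnt (F count now 1)
Step 7: +0 fires, +1 burnt (F count now 0)
Fire out after step 7
Initially T: 17, now '.': 16
Total burnt (originally-T cells now '.'): 8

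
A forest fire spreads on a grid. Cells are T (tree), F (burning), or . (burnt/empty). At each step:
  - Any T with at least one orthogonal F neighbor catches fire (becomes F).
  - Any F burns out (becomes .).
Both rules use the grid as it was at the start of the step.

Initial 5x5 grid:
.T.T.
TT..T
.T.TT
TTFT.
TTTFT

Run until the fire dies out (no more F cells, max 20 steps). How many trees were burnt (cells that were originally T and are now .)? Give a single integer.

Step 1: +4 fires, +2 burnt (F count now 4)
Step 2: +4 fires, +4 burnt (F count now 4)
Step 3: +3 fires, +4 burnt (F count now 3)
Step 4: +3 fires, +3 burnt (F count now 3)
Step 5: +0 fires, +3 burnt (F count now 0)
Fire out after step 5
Initially T: 15, now '.': 24
Total burnt (originally-T cells now '.'): 14

Answer: 14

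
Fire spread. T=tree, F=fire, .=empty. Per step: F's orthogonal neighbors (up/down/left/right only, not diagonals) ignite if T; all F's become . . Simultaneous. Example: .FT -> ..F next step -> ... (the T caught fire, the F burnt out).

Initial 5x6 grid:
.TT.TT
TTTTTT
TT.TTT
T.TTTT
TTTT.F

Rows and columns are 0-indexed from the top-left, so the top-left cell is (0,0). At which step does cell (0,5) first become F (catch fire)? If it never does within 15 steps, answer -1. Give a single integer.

Step 1: cell (0,5)='T' (+1 fires, +1 burnt)
Step 2: cell (0,5)='T' (+2 fires, +1 burnt)
Step 3: cell (0,5)='T' (+3 fires, +2 burnt)
Step 4: cell (0,5)='F' (+5 fires, +3 burnt)
  -> target ignites at step 4
Step 5: cell (0,5)='.' (+3 fires, +5 burnt)
Step 6: cell (0,5)='.' (+2 fires, +3 burnt)
Step 7: cell (0,5)='.' (+3 fires, +2 burnt)
Step 8: cell (0,5)='.' (+4 fires, +3 burnt)
Step 9: cell (0,5)='.' (+1 fires, +4 burnt)
Step 10: cell (0,5)='.' (+0 fires, +1 burnt)
  fire out at step 10

4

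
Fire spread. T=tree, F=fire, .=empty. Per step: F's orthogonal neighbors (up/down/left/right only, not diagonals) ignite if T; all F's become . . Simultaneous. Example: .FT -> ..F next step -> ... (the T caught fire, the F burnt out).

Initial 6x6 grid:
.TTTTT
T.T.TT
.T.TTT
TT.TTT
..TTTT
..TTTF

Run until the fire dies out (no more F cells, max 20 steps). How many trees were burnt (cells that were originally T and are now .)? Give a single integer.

Answer: 21

Derivation:
Step 1: +2 fires, +1 burnt (F count now 2)
Step 2: +3 fires, +2 burnt (F count now 3)
Step 3: +4 fires, +3 burnt (F count now 4)
Step 4: +4 fires, +4 burnt (F count now 4)
Step 5: +3 fires, +4 burnt (F count now 3)
Step 6: +1 fires, +3 burnt (F count now 1)
Step 7: +1 fires, +1 burnt (F count now 1)
Step 8: +1 fires, +1 burnt (F count now 1)
Step 9: +2 fires, +1 burnt (F count now 2)
Step 10: +0 fires, +2 burnt (F count now 0)
Fire out after step 10
Initially T: 25, now '.': 32
Total burnt (originally-T cells now '.'): 21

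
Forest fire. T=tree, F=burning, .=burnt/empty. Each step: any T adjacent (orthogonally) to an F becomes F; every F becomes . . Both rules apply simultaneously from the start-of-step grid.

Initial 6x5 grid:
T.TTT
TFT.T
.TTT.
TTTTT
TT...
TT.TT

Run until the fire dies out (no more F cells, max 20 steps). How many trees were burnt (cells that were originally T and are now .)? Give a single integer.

Answer: 19

Derivation:
Step 1: +3 fires, +1 burnt (F count now 3)
Step 2: +4 fires, +3 burnt (F count now 4)
Step 3: +5 fires, +4 burnt (F count now 5)
Step 4: +4 fires, +5 burnt (F count now 4)
Step 5: +3 fires, +4 burnt (F count now 3)
Step 6: +0 fires, +3 burnt (F count now 0)
Fire out after step 6
Initially T: 21, now '.': 28
Total burnt (originally-T cells now '.'): 19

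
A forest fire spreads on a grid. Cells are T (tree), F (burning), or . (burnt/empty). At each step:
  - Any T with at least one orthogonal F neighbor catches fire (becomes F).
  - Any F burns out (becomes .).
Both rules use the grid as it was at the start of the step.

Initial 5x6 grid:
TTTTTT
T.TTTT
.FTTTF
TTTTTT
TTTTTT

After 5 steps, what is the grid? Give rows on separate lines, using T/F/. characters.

Step 1: 5 trees catch fire, 2 burn out
  TTTTTT
  T.TTTF
  ..FTF.
  TFTTTF
  TTTTTT
Step 2: 9 trees catch fire, 5 burn out
  TTTTTF
  T.FTF.
  ...F..
  F.FTF.
  TFTTTF
Step 3: 7 trees catch fire, 9 burn out
  TTFTF.
  T..F..
  ......
  ...F..
  F.FTF.
Step 4: 3 trees catch fire, 7 burn out
  TF.F..
  T.....
  ......
  ......
  ...F..
Step 5: 1 trees catch fire, 3 burn out
  F.....
  T.....
  ......
  ......
  ......

F.....
T.....
......
......
......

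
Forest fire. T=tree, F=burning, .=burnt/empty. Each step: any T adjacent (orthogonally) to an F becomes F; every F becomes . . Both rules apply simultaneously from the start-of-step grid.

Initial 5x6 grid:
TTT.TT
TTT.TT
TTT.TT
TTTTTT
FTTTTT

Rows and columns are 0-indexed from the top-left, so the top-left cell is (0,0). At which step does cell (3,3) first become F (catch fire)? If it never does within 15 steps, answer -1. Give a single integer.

Step 1: cell (3,3)='T' (+2 fires, +1 burnt)
Step 2: cell (3,3)='T' (+3 fires, +2 burnt)
Step 3: cell (3,3)='T' (+4 fires, +3 burnt)
Step 4: cell (3,3)='F' (+5 fires, +4 burnt)
  -> target ignites at step 4
Step 5: cell (3,3)='.' (+4 fires, +5 burnt)
Step 6: cell (3,3)='.' (+3 fires, +4 burnt)
Step 7: cell (3,3)='.' (+2 fires, +3 burnt)
Step 8: cell (3,3)='.' (+2 fires, +2 burnt)
Step 9: cell (3,3)='.' (+1 fires, +2 burnt)
Step 10: cell (3,3)='.' (+0 fires, +1 burnt)
  fire out at step 10

4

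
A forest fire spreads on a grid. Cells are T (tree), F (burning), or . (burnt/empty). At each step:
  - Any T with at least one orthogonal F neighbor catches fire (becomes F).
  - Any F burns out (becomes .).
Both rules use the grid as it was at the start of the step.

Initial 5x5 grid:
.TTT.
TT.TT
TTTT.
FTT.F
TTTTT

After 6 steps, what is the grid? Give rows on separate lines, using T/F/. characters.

Step 1: 4 trees catch fire, 2 burn out
  .TTT.
  TT.TT
  FTTT.
  .FT..
  FTTTF
Step 2: 5 trees catch fire, 4 burn out
  .TTT.
  FT.TT
  .FTT.
  ..F..
  .FTF.
Step 3: 3 trees catch fire, 5 burn out
  .TTT.
  .F.TT
  ..FT.
  .....
  ..F..
Step 4: 2 trees catch fire, 3 burn out
  .FTT.
  ...TT
  ...F.
  .....
  .....
Step 5: 2 trees catch fire, 2 burn out
  ..FT.
  ...FT
  .....
  .....
  .....
Step 6: 2 trees catch fire, 2 burn out
  ...F.
  ....F
  .....
  .....
  .....

...F.
....F
.....
.....
.....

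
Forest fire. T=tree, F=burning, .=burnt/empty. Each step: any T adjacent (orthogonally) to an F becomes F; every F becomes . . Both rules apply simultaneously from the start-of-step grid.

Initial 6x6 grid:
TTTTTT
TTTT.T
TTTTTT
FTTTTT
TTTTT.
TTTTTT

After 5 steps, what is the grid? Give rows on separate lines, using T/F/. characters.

Step 1: 3 trees catch fire, 1 burn out
  TTTTTT
  TTTT.T
  FTTTTT
  .FTTTT
  FTTTT.
  TTTTTT
Step 2: 5 trees catch fire, 3 burn out
  TTTTTT
  FTTT.T
  .FTTTT
  ..FTTT
  .FTTT.
  FTTTTT
Step 3: 6 trees catch fire, 5 burn out
  FTTTTT
  .FTT.T
  ..FTTT
  ...FTT
  ..FTT.
  .FTTTT
Step 4: 6 trees catch fire, 6 burn out
  .FTTTT
  ..FT.T
  ...FTT
  ....FT
  ...FT.
  ..FTTT
Step 5: 6 trees catch fire, 6 burn out
  ..FTTT
  ...F.T
  ....FT
  .....F
  ....F.
  ...FTT

..FTTT
...F.T
....FT
.....F
....F.
...FTT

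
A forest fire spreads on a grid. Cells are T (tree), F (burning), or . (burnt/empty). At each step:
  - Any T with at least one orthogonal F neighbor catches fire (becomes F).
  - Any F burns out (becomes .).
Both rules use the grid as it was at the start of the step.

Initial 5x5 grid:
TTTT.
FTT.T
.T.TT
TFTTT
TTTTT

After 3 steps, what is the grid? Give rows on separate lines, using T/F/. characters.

Step 1: 6 trees catch fire, 2 burn out
  FTTT.
  .FT.T
  .F.TT
  F.FTT
  TFTTT
Step 2: 5 trees catch fire, 6 burn out
  .FTT.
  ..F.T
  ...TT
  ...FT
  F.FTT
Step 3: 4 trees catch fire, 5 burn out
  ..FT.
  ....T
  ...FT
  ....F
  ...FT

..FT.
....T
...FT
....F
...FT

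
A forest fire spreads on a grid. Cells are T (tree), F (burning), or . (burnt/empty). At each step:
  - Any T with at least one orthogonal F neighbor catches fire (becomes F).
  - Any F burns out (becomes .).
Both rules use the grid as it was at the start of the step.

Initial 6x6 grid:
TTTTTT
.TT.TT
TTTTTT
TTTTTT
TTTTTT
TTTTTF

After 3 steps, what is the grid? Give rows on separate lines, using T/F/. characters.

Step 1: 2 trees catch fire, 1 burn out
  TTTTTT
  .TT.TT
  TTTTTT
  TTTTTT
  TTTTTF
  TTTTF.
Step 2: 3 trees catch fire, 2 burn out
  TTTTTT
  .TT.TT
  TTTTTT
  TTTTTF
  TTTTF.
  TTTF..
Step 3: 4 trees catch fire, 3 burn out
  TTTTTT
  .TT.TT
  TTTTTF
  TTTTF.
  TTTF..
  TTF...

TTTTTT
.TT.TT
TTTTTF
TTTTF.
TTTF..
TTF...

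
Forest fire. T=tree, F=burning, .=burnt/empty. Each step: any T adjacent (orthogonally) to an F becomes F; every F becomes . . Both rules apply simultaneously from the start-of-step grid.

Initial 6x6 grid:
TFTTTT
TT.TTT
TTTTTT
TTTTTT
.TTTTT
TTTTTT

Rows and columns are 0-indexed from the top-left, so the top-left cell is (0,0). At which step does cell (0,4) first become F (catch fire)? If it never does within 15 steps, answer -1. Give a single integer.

Step 1: cell (0,4)='T' (+3 fires, +1 burnt)
Step 2: cell (0,4)='T' (+3 fires, +3 burnt)
Step 3: cell (0,4)='F' (+5 fires, +3 burnt)
  -> target ignites at step 3
Step 4: cell (0,4)='.' (+6 fires, +5 burnt)
Step 5: cell (0,4)='.' (+5 fires, +6 burnt)
Step 6: cell (0,4)='.' (+5 fires, +5 burnt)
Step 7: cell (0,4)='.' (+3 fires, +5 burnt)
Step 8: cell (0,4)='.' (+2 fires, +3 burnt)
Step 9: cell (0,4)='.' (+1 fires, +2 burnt)
Step 10: cell (0,4)='.' (+0 fires, +1 burnt)
  fire out at step 10

3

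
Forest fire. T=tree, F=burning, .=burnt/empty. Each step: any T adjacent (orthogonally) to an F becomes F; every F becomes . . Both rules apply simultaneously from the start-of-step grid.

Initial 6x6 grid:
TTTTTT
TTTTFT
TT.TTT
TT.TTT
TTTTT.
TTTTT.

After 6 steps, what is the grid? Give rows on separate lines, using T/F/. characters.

Step 1: 4 trees catch fire, 1 burn out
  TTTTFT
  TTTF.F
  TT.TFT
  TT.TTT
  TTTTT.
  TTTTT.
Step 2: 6 trees catch fire, 4 burn out
  TTTF.F
  TTF...
  TT.F.F
  TT.TFT
  TTTTT.
  TTTTT.
Step 3: 5 trees catch fire, 6 burn out
  TTF...
  TF....
  TT....
  TT.F.F
  TTTTF.
  TTTTT.
Step 4: 5 trees catch fire, 5 burn out
  TF....
  F.....
  TF....
  TT....
  TTTF..
  TTTTF.
Step 5: 5 trees catch fire, 5 burn out
  F.....
  ......
  F.....
  TF....
  TTF...
  TTTF..
Step 6: 3 trees catch fire, 5 burn out
  ......
  ......
  ......
  F.....
  TF....
  TTF...

......
......
......
F.....
TF....
TTF...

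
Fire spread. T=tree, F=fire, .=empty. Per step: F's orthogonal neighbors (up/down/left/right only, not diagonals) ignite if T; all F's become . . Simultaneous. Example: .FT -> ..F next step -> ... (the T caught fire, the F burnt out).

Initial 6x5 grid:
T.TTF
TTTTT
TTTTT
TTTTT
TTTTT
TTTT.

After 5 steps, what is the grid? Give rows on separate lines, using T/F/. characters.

Step 1: 2 trees catch fire, 1 burn out
  T.TF.
  TTTTF
  TTTTT
  TTTTT
  TTTTT
  TTTT.
Step 2: 3 trees catch fire, 2 burn out
  T.F..
  TTTF.
  TTTTF
  TTTTT
  TTTTT
  TTTT.
Step 3: 3 trees catch fire, 3 burn out
  T....
  TTF..
  TTTF.
  TTTTF
  TTTTT
  TTTT.
Step 4: 4 trees catch fire, 3 burn out
  T....
  TF...
  TTF..
  TTTF.
  TTTTF
  TTTT.
Step 5: 4 trees catch fire, 4 burn out
  T....
  F....
  TF...
  TTF..
  TTTF.
  TTTT.

T....
F....
TF...
TTF..
TTTF.
TTTT.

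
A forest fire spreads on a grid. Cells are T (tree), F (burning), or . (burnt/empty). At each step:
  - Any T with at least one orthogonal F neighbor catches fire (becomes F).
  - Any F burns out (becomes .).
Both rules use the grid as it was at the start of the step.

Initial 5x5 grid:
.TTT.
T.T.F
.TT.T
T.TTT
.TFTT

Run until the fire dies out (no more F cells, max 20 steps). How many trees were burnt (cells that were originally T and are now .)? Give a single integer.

Answer: 13

Derivation:
Step 1: +4 fires, +2 burnt (F count now 4)
Step 2: +4 fires, +4 burnt (F count now 4)
Step 3: +2 fires, +4 burnt (F count now 2)
Step 4: +1 fires, +2 burnt (F count now 1)
Step 5: +2 fires, +1 burnt (F count now 2)
Step 6: +0 fires, +2 burnt (F count now 0)
Fire out after step 6
Initially T: 15, now '.': 23
Total burnt (originally-T cells now '.'): 13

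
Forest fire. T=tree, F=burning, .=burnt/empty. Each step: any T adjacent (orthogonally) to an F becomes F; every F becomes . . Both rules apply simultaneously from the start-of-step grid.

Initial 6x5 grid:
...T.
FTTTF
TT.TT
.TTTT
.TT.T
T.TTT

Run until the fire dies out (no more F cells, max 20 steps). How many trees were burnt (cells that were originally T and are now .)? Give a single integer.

Answer: 18

Derivation:
Step 1: +4 fires, +2 burnt (F count now 4)
Step 2: +5 fires, +4 burnt (F count now 5)
Step 3: +3 fires, +5 burnt (F count now 3)
Step 4: +3 fires, +3 burnt (F count now 3)
Step 5: +2 fires, +3 burnt (F count now 2)
Step 6: +1 fires, +2 burnt (F count now 1)
Step 7: +0 fires, +1 burnt (F count now 0)
Fire out after step 7
Initially T: 19, now '.': 29
Total burnt (originally-T cells now '.'): 18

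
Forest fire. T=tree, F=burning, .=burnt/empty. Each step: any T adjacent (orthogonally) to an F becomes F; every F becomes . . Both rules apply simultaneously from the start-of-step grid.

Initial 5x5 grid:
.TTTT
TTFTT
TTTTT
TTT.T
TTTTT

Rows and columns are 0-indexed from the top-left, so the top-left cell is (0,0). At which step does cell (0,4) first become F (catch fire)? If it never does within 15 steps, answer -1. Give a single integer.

Step 1: cell (0,4)='T' (+4 fires, +1 burnt)
Step 2: cell (0,4)='T' (+7 fires, +4 burnt)
Step 3: cell (0,4)='F' (+5 fires, +7 burnt)
  -> target ignites at step 3
Step 4: cell (0,4)='.' (+4 fires, +5 burnt)
Step 5: cell (0,4)='.' (+2 fires, +4 burnt)
Step 6: cell (0,4)='.' (+0 fires, +2 burnt)
  fire out at step 6

3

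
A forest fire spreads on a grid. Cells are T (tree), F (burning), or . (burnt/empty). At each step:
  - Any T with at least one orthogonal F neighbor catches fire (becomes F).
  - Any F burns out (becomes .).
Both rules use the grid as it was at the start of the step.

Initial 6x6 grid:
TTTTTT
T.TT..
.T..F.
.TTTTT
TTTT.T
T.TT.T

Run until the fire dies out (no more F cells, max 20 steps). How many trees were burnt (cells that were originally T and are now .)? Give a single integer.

Step 1: +1 fires, +1 burnt (F count now 1)
Step 2: +2 fires, +1 burnt (F count now 2)
Step 3: +3 fires, +2 burnt (F count now 3)
Step 4: +4 fires, +3 burnt (F count now 4)
Step 5: +3 fires, +4 burnt (F count now 3)
Step 6: +1 fires, +3 burnt (F count now 1)
Step 7: +1 fires, +1 burnt (F count now 1)
Step 8: +0 fires, +1 burnt (F count now 0)
Fire out after step 8
Initially T: 24, now '.': 27
Total burnt (originally-T cells now '.'): 15

Answer: 15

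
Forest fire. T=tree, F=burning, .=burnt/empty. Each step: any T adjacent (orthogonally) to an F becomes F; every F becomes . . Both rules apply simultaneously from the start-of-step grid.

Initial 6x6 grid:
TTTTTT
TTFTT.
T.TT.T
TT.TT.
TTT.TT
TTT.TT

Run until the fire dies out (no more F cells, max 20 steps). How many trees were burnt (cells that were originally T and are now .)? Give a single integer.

Answer: 27

Derivation:
Step 1: +4 fires, +1 burnt (F count now 4)
Step 2: +5 fires, +4 burnt (F count now 5)
Step 3: +4 fires, +5 burnt (F count now 4)
Step 4: +3 fires, +4 burnt (F count now 3)
Step 5: +3 fires, +3 burnt (F count now 3)
Step 6: +4 fires, +3 burnt (F count now 4)
Step 7: +3 fires, +4 burnt (F count now 3)
Step 8: +1 fires, +3 burnt (F count now 1)
Step 9: +0 fires, +1 burnt (F count now 0)
Fire out after step 9
Initially T: 28, now '.': 35
Total burnt (originally-T cells now '.'): 27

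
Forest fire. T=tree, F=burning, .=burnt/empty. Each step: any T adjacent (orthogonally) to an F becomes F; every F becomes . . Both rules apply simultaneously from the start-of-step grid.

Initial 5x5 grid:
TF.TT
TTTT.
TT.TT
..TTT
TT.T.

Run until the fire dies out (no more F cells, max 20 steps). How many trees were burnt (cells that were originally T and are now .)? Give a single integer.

Step 1: +2 fires, +1 burnt (F count now 2)
Step 2: +3 fires, +2 burnt (F count now 3)
Step 3: +2 fires, +3 burnt (F count now 2)
Step 4: +2 fires, +2 burnt (F count now 2)
Step 5: +3 fires, +2 burnt (F count now 3)
Step 6: +3 fires, +3 burnt (F count now 3)
Step 7: +0 fires, +3 burnt (F count now 0)
Fire out after step 7
Initially T: 17, now '.': 23
Total burnt (originally-T cells now '.'): 15

Answer: 15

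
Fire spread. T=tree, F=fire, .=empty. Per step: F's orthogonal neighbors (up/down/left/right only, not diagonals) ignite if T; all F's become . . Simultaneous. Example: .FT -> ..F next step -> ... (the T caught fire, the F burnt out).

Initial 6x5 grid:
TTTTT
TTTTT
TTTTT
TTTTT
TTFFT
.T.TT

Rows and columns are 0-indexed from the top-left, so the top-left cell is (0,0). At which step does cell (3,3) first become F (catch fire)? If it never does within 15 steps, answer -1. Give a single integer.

Step 1: cell (3,3)='F' (+5 fires, +2 burnt)
  -> target ignites at step 1
Step 2: cell (3,3)='.' (+7 fires, +5 burnt)
Step 3: cell (3,3)='.' (+5 fires, +7 burnt)
Step 4: cell (3,3)='.' (+5 fires, +5 burnt)
Step 5: cell (3,3)='.' (+3 fires, +5 burnt)
Step 6: cell (3,3)='.' (+1 fires, +3 burnt)
Step 7: cell (3,3)='.' (+0 fires, +1 burnt)
  fire out at step 7

1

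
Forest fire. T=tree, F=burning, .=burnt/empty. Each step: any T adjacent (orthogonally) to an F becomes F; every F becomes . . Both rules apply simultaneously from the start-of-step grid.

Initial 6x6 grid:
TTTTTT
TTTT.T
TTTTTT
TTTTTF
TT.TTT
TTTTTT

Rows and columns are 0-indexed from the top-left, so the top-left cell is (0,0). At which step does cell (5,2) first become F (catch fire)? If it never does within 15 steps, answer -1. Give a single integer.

Step 1: cell (5,2)='T' (+3 fires, +1 burnt)
Step 2: cell (5,2)='T' (+5 fires, +3 burnt)
Step 3: cell (5,2)='T' (+5 fires, +5 burnt)
Step 4: cell (5,2)='T' (+5 fires, +5 burnt)
Step 5: cell (5,2)='F' (+6 fires, +5 burnt)
  -> target ignites at step 5
Step 6: cell (5,2)='.' (+5 fires, +6 burnt)
Step 7: cell (5,2)='.' (+3 fires, +5 burnt)
Step 8: cell (5,2)='.' (+1 fires, +3 burnt)
Step 9: cell (5,2)='.' (+0 fires, +1 burnt)
  fire out at step 9

5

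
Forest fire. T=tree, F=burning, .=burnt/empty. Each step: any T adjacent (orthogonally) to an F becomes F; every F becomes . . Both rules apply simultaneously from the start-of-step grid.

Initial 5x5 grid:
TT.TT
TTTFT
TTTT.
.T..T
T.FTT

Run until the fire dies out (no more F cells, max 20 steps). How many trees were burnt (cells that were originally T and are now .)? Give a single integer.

Answer: 16

Derivation:
Step 1: +5 fires, +2 burnt (F count now 5)
Step 2: +4 fires, +5 burnt (F count now 4)
Step 3: +4 fires, +4 burnt (F count now 4)
Step 4: +3 fires, +4 burnt (F count now 3)
Step 5: +0 fires, +3 burnt (F count now 0)
Fire out after step 5
Initially T: 17, now '.': 24
Total burnt (originally-T cells now '.'): 16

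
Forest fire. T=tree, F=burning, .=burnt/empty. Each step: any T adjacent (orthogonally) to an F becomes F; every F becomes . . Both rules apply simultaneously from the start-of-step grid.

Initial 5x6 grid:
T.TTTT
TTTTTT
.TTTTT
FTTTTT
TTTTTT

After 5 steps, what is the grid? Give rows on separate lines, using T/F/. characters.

Step 1: 2 trees catch fire, 1 burn out
  T.TTTT
  TTTTTT
  .TTTTT
  .FTTTT
  FTTTTT
Step 2: 3 trees catch fire, 2 burn out
  T.TTTT
  TTTTTT
  .FTTTT
  ..FTTT
  .FTTTT
Step 3: 4 trees catch fire, 3 burn out
  T.TTTT
  TFTTTT
  ..FTTT
  ...FTT
  ..FTTT
Step 4: 5 trees catch fire, 4 burn out
  T.TTTT
  F.FTTT
  ...FTT
  ....FT
  ...FTT
Step 5: 6 trees catch fire, 5 burn out
  F.FTTT
  ...FTT
  ....FT
  .....F
  ....FT

F.FTTT
...FTT
....FT
.....F
....FT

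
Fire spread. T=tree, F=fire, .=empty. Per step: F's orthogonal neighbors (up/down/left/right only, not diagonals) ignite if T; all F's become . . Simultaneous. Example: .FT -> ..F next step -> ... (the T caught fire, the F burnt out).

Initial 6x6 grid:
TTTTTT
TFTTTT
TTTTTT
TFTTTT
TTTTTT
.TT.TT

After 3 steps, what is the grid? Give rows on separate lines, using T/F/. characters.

Step 1: 7 trees catch fire, 2 burn out
  TFTTTT
  F.FTTT
  TFTTTT
  F.FTTT
  TFTTTT
  .TT.TT
Step 2: 9 trees catch fire, 7 burn out
  F.FTTT
  ...FTT
  F.FTTT
  ...FTT
  F.FTTT
  .FT.TT
Step 3: 6 trees catch fire, 9 burn out
  ...FTT
  ....FT
  ...FTT
  ....FT
  ...FTT
  ..F.TT

...FTT
....FT
...FTT
....FT
...FTT
..F.TT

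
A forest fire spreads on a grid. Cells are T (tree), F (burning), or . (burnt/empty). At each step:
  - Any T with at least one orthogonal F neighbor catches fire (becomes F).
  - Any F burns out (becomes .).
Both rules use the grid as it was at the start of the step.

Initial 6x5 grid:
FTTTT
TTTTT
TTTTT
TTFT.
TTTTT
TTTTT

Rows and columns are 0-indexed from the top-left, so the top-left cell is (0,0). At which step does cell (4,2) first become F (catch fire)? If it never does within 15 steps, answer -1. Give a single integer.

Step 1: cell (4,2)='F' (+6 fires, +2 burnt)
  -> target ignites at step 1
Step 2: cell (4,2)='.' (+10 fires, +6 burnt)
Step 3: cell (4,2)='.' (+7 fires, +10 burnt)
Step 4: cell (4,2)='.' (+4 fires, +7 burnt)
Step 5: cell (4,2)='.' (+0 fires, +4 burnt)
  fire out at step 5

1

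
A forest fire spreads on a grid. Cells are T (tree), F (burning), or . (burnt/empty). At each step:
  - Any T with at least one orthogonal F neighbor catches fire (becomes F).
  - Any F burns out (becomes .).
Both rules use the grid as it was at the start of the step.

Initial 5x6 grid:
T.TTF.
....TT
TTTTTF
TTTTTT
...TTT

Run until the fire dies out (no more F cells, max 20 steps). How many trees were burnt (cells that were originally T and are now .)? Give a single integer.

Step 1: +5 fires, +2 burnt (F count now 5)
Step 2: +4 fires, +5 burnt (F count now 4)
Step 3: +3 fires, +4 burnt (F count now 3)
Step 4: +3 fires, +3 burnt (F count now 3)
Step 5: +2 fires, +3 burnt (F count now 2)
Step 6: +1 fires, +2 burnt (F count now 1)
Step 7: +0 fires, +1 burnt (F count now 0)
Fire out after step 7
Initially T: 19, now '.': 29
Total burnt (originally-T cells now '.'): 18

Answer: 18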